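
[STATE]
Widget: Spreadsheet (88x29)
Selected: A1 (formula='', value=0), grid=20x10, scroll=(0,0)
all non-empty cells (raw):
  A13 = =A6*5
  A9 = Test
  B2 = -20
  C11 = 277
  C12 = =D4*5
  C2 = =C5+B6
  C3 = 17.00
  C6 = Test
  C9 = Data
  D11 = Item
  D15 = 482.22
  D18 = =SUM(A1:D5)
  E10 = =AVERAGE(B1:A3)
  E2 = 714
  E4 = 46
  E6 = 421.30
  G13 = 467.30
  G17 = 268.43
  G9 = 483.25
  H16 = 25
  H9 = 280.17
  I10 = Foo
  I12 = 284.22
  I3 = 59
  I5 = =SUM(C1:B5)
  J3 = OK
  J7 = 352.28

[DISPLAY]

A1:                                                                                     
       A       B       C       D       E       F       G       H       I       J        
----------------------------------------------------------------------------------------
  1      [0]       0       0       0       0       0       0       0       0       0    
  2        0     -20       0       0     714       0       0       0       0       0    
  3        0       0      17       0       0       0       0       0      59OK          
  4        0       0       0       0      46       0       0       0       0       0    
  5        0       0       0       0       0       0       0       0      -3       0    
  6        0       0Test           0  421.30       0       0       0       0       0    
  7        0       0       0       0       0       0       0       0       0  352.28    
  8        0       0       0       0       0       0       0       0       0       0    
  9 Test           0Data           0       0       0  483.25  280.17       0       0    
 10        0       0       0       0   -3.33       0       0       0Foo            0    
 11        0       0     277Item           0       0       0       0       0       0    
 12        0       0       0       0       0       0       0       0  284.22       0    
 13        0       0       0       0       0       0  467.30       0       0       0    
 14        0       0       0       0       0       0       0       0       0       0    
 15        0       0       0  482.22       0       0       0       0       0       0    
 16        0       0       0       0       0       0       0      25       0       0    
 17        0       0       0       0       0       0  268.43       0       0       0    
 18        0       0       0      -3       0       0       0       0       0       0    
 19        0       0       0       0       0       0       0       0       0       0    
 20        0       0       0       0       0       0       0       0       0       0    
                                                                                        
                                                                                        
                                                                                        
                                                                                        
                                                                                        
                                                                                        


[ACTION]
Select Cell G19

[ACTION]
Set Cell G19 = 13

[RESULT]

G19: 13                                                                                 
       A       B       C       D       E       F       G       H       I       J        
----------------------------------------------------------------------------------------
  1        0       0       0       0       0       0       0       0       0       0    
  2        0     -20       0       0     714       0       0       0       0       0    
  3        0       0      17       0       0       0       0       0      59OK          
  4        0       0       0       0      46       0       0       0       0       0    
  5        0       0       0       0       0       0       0       0      -3       0    
  6        0       0Test           0  421.30       0       0       0       0       0    
  7        0       0       0       0       0       0       0       0       0  352.28    
  8        0       0       0       0       0       0       0       0       0       0    
  9 Test           0Data           0       0       0  483.25  280.17       0       0    
 10        0       0       0       0   -3.33       0       0       0Foo            0    
 11        0       0     277Item           0       0       0       0       0       0    
 12        0       0       0       0       0       0       0       0  284.22       0    
 13        0       0       0       0       0       0  467.30       0       0       0    
 14        0       0       0       0       0       0       0       0       0       0    
 15        0       0       0  482.22       0       0       0       0       0       0    
 16        0       0       0       0       0       0       0      25       0       0    
 17        0       0       0       0       0       0  268.43       0       0       0    
 18        0       0       0      -3       0       0       0       0       0       0    
 19        0       0       0       0       0       0    [13]       0       0       0    
 20        0       0       0       0       0       0       0       0       0       0    
                                                                                        
                                                                                        
                                                                                        
                                                                                        
                                                                                        
                                                                                        


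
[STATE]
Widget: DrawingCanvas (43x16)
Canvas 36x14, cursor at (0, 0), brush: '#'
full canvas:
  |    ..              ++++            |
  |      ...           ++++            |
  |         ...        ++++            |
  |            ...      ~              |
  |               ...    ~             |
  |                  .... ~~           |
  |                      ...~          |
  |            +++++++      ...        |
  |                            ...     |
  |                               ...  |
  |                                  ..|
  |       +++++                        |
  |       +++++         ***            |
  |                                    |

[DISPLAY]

+   ..              ++++                   
      ...           ++++                   
         ...        ++++                   
            ...      ~                     
               ...    ~                    
                  .... ~~                  
                      ...~                 
            +++++++      ...               
                            ...            
                               ...         
                                  ..       
       +++++                               
       +++++         ***                   
                                           
                                           
                                           


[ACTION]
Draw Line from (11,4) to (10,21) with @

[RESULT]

+   ..              ++++                   
      ...           ++++                   
         ...        ++++                   
            ...      ~                     
               ...    ~                    
                  .... ~~                  
                      ...~                 
            +++++++      ...               
                            ...            
                               ...         
             @@@@@@@@@            ..       
    @@@@@@@@@                              
       +++++         ***                   
                                           
                                           
                                           


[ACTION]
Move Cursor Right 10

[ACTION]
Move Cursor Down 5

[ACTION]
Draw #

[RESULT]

    ..              ++++                   
      ...           ++++                   
         ...        ++++                   
            ...      ~                     
               ...    ~                    
          #       .... ~~                  
                      ...~                 
            +++++++      ...               
                            ...            
                               ...         
             @@@@@@@@@            ..       
    @@@@@@@@@                              
       +++++         ***                   
                                           
                                           
                                           


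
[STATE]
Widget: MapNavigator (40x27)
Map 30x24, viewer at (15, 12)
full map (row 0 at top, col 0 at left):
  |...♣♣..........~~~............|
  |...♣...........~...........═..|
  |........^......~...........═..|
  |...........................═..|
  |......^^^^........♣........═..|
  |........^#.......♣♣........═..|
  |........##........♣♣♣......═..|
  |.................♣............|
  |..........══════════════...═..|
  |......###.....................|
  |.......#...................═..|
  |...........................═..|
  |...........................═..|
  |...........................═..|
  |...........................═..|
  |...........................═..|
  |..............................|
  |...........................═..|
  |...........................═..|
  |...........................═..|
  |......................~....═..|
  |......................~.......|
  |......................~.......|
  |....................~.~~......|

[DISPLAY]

                                        
     ...♣♣..........~~~............     
     ...♣...........~...........═..     
     ........^......~...........═..     
     ...........................═..     
     ......^^^^........♣........═..     
     ........^#.......♣♣........═..     
     ........##........♣♣♣......═..     
     .................♣............     
     ..........══════════════...═..     
     ......###.....................     
     .......#...................═..     
     ...........................═..     
     ...............@...........═..     
     ...........................═..     
     ...........................═..     
     ...........................═..     
     ..............................     
     ...........................═..     
     ...........................═..     
     ...........................═..     
     ......................~....═..     
     ......................~.......     
     ......................~.......     
     ....................~.~~......     
                                        
                                        


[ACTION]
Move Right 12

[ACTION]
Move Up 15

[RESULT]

                                        
                                        
                                        
                                        
                                        
                                        
                                        
                                        
                                        
                                        
                                        
                                        
                                        
........~~~.........@..                 
........~...........═..                 
.^......~...........═..                 
....................═..                 
^^^........♣........═..                 
.^#.......♣♣........═..                 
.##........♣♣♣......═..                 
..........♣............                 
...══════════════...═..                 
##.....................                 
#...................═..                 
....................═..                 
....................═..                 
....................═..                 


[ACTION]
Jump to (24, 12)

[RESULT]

                                        
♣..........~~~............              
...........~...........═..              
....^......~...........═..              
.......................═..              
..^^^^........♣........═..              
....^#.......♣♣........═..              
....##........♣♣♣......═..              
.............♣............              
......══════════════...═..              
..###.....................              
...#...................═..              
.......................═..              
....................@..═..              
.......................═..              
.......................═..              
.......................═..              
..........................              
.......................═..              
.......................═..              
.......................═..              
..................~....═..              
..................~.......              
..................~.......              
................~.~~......              
                                        
                                        


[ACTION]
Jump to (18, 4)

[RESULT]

                                        
                                        
                                        
                                        
                                        
                                        
                                        
                                        
                                        
  ...♣♣..........~~~............        
  ...♣...........~...........═..        
  ........^......~...........═..        
  ...........................═..        
  ......^^^^........@........═..        
  ........^#.......♣♣........═..        
  ........##........♣♣♣......═..        
  .................♣............        
  ..........══════════════...═..        
  ......###.....................        
  .......#...................═..        
  ...........................═..        
  ...........................═..        
  ...........................═..        
  ...........................═..        
  ...........................═..        
  ..............................        
  ...........................═..        


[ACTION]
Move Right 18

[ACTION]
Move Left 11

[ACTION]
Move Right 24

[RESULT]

                                        
                                        
                                        
                                        
                                        
                                        
                                        
                                        
                                        
......~~~............                   
......~...........═..                   
......~...........═..                   
..................═..                   
^........♣........═.@                   
#.......♣♣........═..                   
#........♣♣♣......═..                   
........♣............                   
.══════════════...═..                   
.....................                   
..................═..                   
..................═..                   
..................═..                   
..................═..                   
..................═..                   
..................═..                   
.....................                   
..................═..                   


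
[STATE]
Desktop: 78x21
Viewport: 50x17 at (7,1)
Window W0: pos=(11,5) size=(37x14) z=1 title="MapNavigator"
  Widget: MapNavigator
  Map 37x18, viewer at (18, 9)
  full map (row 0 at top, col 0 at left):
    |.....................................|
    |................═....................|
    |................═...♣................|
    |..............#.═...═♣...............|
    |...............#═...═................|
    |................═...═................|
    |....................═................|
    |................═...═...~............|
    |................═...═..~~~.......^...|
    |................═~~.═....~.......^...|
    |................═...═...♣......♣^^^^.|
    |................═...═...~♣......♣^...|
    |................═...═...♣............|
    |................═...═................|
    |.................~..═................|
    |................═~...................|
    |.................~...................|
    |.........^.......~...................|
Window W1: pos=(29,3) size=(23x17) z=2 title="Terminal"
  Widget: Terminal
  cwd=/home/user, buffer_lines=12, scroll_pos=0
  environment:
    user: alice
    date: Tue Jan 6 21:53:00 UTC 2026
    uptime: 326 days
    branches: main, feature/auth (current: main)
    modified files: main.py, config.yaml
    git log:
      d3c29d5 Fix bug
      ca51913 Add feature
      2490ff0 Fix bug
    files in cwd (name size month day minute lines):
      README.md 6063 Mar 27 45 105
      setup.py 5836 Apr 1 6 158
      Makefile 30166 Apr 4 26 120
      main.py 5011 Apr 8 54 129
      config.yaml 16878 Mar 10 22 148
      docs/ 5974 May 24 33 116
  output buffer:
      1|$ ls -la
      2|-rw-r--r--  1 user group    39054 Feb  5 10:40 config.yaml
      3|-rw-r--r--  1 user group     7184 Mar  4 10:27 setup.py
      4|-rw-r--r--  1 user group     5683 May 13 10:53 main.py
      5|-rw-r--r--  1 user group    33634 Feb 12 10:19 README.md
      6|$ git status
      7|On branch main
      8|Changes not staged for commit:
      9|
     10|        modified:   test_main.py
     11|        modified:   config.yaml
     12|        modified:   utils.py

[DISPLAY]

                                                  
                                                  
                      ┏━━━━━━━━━━━━━━━━━━━━━┓     
                      ┃ Terminal            ┃     
    ┏━━━━━━━━━━━━━━━━━┠─────────────────────┨     
    ┃ MapNavigator    ┃$ ls -la             ┃     
    ┠─────────────────┃-rw-r--r--  1 user gr┃     
    ┃..............#═.┃-rw-r--r--  1 user gr┃     
    ┃...............═.┃-rw-r--r--  1 user gr┃     
    ┃.................┃-rw-r--r--  1 user gr┃     
    ┃...............═.┃$ git status         ┃     
    ┃...............═.┃On branch main       ┃     
    ┃...............═~┃Changes not staged fo┃     
    ┃...............═.┃                     ┃     
    ┃...............═.┃        modified:   t┃     
    ┃...............═.┃        modified:   c┃     
    ┃...............═.┃        modified:   u┃     


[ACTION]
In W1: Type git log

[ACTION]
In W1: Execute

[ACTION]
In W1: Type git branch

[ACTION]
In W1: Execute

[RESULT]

                                                  
                                                  
                      ┏━━━━━━━━━━━━━━━━━━━━━┓     
                      ┃ Terminal            ┃     
    ┏━━━━━━━━━━━━━━━━━┠─────────────────────┨     
    ┃ MapNavigator    ┃Changes not staged fo┃     
    ┠─────────────────┃                     ┃     
    ┃..............#═.┃        modified:   t┃     
    ┃...............═.┃        modified:   c┃     
    ┃.................┃        modified:   u┃     
    ┃...............═.┃$ git log            ┃     
    ┃...............═.┃d3c29d5 Fix bug      ┃     
    ┃...............═~┃ca51913 Add feature  ┃     
    ┃...............═.┃2490ff0 Fix bug      ┃     
    ┃...............═.┃$ git branch         ┃     
    ┃...............═.┃* main               ┃     
    ┃...............═.┃  feature/auth       ┃     


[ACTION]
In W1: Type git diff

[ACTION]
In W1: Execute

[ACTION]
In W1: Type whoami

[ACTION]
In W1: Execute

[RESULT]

                                                  
                                                  
                      ┏━━━━━━━━━━━━━━━━━━━━━┓     
                      ┃ Terminal            ┃     
    ┏━━━━━━━━━━━━━━━━━┠─────────────────────┨     
    ┃ MapNavigator    ┃$ git branch         ┃     
    ┠─────────────────┃* main               ┃     
    ┃..............#═.┃  feature/auth       ┃     
    ┃...............═.┃$ git diff           ┃     
    ┃.................┃diff --git a/main.py ┃     
    ┃...............═.┃--- a/main.py        ┃     
    ┃...............═.┃+++ b/main.py        ┃     
    ┃...............═~┃@@ -1,3 +1,4 @@      ┃     
    ┃...............═.┃+# updated           ┃     
    ┃...............═.┃ import sys          ┃     
    ┃...............═.┃$ whoami             ┃     
    ┃...............═.┃alice                ┃     


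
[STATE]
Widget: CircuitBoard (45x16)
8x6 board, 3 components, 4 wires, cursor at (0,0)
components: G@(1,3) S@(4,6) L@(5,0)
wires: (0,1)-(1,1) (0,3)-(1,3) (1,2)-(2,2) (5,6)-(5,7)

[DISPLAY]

   0 1 2 3 4 5 6 7                           
0  [.]  ·       ·                            
        │       │                            
1       ·   ·   G                            
            │                                
2           ·                                
                                             
3                                            
                                             
4                           S                
                                             
5   L                       · ─ ·            
Cursor: (0,0)                                
                                             
                                             
                                             


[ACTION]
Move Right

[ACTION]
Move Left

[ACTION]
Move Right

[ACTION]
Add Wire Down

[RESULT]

   0 1 2 3 4 5 6 7                           
0      [.]      ·                            
        │       │                            
1       ·   ·   G                            
            │                                
2           ·                                
                                             
3                                            
                                             
4                           S                
                                             
5   L                       · ─ ·            
Cursor: (0,1)                                
                                             
                                             
                                             


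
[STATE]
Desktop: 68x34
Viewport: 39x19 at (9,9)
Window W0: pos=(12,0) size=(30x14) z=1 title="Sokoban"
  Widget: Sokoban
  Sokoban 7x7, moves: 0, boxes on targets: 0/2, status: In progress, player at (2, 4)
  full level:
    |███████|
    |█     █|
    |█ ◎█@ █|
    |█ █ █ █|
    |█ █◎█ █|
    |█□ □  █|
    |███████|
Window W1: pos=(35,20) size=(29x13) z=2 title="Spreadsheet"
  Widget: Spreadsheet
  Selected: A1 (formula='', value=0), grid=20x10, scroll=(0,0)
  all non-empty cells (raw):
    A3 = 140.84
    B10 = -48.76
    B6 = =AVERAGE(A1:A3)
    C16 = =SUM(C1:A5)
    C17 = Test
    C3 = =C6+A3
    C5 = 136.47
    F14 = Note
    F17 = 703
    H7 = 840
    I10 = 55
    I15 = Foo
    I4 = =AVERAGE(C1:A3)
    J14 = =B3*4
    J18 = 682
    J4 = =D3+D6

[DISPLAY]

   ┃███████                     ┃      
   ┃Moves: 0  0/2               ┃      
   ┃                            ┃      
   ┃                            ┃      
   ┗━━━━━━━━━━━━━━━━━━━━━━━━━━━━┛      
                                       
                                       
                                       
                                       
                                       
                                       
                          ┏━━━━━━━━━━━━
                          ┃ Spreadsheet
                          ┠────────────
                          ┃A1:         
                          ┃       A    
                          ┃------------
                          ┃  1      [0]
                          ┃  2        0


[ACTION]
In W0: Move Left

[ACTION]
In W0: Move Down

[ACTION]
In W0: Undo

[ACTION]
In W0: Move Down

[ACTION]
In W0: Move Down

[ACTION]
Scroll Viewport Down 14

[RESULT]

                                       
                                       
                                       
                                       
                                       
                          ┏━━━━━━━━━━━━
                          ┃ Spreadsheet
                          ┠────────────
                          ┃A1:         
                          ┃       A    
                          ┃------------
                          ┃  1      [0]
                          ┃  2        0
                          ┃  3   140.84
                          ┃  4        0
                          ┃  5        0
                          ┃  6        0
                          ┗━━━━━━━━━━━━
                                       


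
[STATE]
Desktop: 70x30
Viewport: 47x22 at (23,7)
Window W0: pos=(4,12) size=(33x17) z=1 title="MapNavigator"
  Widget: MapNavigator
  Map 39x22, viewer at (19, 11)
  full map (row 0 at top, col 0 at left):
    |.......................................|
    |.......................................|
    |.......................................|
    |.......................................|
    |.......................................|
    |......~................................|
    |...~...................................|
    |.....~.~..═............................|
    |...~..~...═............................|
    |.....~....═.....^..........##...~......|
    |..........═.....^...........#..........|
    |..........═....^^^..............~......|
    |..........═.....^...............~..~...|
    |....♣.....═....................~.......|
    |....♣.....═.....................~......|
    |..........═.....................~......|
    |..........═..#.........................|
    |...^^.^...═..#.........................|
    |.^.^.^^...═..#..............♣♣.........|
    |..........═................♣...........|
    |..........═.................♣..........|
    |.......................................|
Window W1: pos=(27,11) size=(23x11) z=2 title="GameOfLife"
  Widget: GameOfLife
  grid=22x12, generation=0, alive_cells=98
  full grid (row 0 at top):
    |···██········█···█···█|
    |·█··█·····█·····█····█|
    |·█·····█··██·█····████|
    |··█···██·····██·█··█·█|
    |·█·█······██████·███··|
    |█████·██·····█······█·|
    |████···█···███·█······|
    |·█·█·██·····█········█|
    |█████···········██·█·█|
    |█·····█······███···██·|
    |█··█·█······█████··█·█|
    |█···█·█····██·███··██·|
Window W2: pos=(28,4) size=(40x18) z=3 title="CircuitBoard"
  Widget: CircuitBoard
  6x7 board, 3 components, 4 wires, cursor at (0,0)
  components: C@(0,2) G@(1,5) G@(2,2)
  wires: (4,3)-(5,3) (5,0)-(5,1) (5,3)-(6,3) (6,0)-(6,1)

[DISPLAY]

     ┃   0 1 2 3 4 5                        ┃  
     ┃0  [.]      C                         ┃  
     ┃                                      ┃  
     ┃1                       G             ┃  
    ┏┃                                      ┃  
━━━━┃┃2           G                         ┃  
    ┠┃                                      ┃  
────┃┃3                                     ┃  
....┃┃                                      ┃  
....┃┃4               ·                     ┃  
....┃┃                │                     ┃  
....┃┃5   · ─ ·       ·                     ┃  
....┃┃                │                     ┃  
....┃┃6   · ─ ·       ·                     ┃  
....┗┗━━━━━━━━━━━━━━━━━━━━━━━━━━━━━━━━━━━━━━┛  
..........~..┃                                 
.........~...┃                                 
..........~..┃                                 
..........~..┃                                 
.............┃                                 
.............┃                                 
━━━━━━━━━━━━━┛                                 


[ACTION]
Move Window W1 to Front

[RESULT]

     ┃   0 1 2 3 4 5                        ┃  
     ┃0  [.]      C                         ┃  
     ┃                                      ┃  
     ┃1                       G             ┃  
    ┏━━━━━━━━━━━━━━━━━━━━━┓                 ┃  
━━━━┃ GameOfLife          ┃                 ┃  
    ┠─────────────────────┨                 ┃  
────┃Gen: 0               ┃                 ┃  
....┃··█···██·····██·█··█·┃                 ┃  
....┃·█·█······██████·███·┃                 ┃  
....┃█████·██·····█······█┃                 ┃  
....┃████···█···███·█·····┃                 ┃  
....┃·█·█·██·····█········┃                 ┃  
....┃█████···········██·█·┃                 ┃  
....┗━━━━━━━━━━━━━━━━━━━━━┛━━━━━━━━━━━━━━━━━┛  
..........~..┃                                 
.........~...┃                                 
..........~..┃                                 
..........~..┃                                 
.............┃                                 
.............┃                                 
━━━━━━━━━━━━━┛                                 


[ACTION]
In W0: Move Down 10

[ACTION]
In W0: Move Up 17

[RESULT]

     ┃   0 1 2 3 4 5                        ┃  
     ┃0  [.]      C                         ┃  
     ┃                                      ┃  
     ┃1                       G             ┃  
    ┏━━━━━━━━━━━━━━━━━━━━━┓                 ┃  
━━━━┃ GameOfLife          ┃                 ┃  
    ┠─────────────────────┨                 ┃  
────┃Gen: 0               ┃                 ┃  
    ┃··█···██·····██·█··█·┃                 ┃  
    ┃·█·█······██████·███·┃                 ┃  
....┃█████·██·····█······█┃                 ┃  
....┃████···█···███·█·····┃                 ┃  
....┃·█·█·██·····█········┃                 ┃  
....┃█████···········██·█·┃                 ┃  
....┗━━━━━━━━━━━━━━━━━━━━━┛━━━━━━━━━━━━━━━━━┛  
.............┃                                 
.............┃                                 
.............┃                                 
.............┃                                 
.....##...~..┃                                 
......#......┃                                 
━━━━━━━━━━━━━┛                                 


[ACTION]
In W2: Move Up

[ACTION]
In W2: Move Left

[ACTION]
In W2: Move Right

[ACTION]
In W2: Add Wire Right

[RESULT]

     ┃   0 1 2 3 4 5                        ┃  
     ┃0      [.]─ C                         ┃  
     ┃                                      ┃  
     ┃1                       G             ┃  
    ┏━━━━━━━━━━━━━━━━━━━━━┓                 ┃  
━━━━┃ GameOfLife          ┃                 ┃  
    ┠─────────────────────┨                 ┃  
────┃Gen: 0               ┃                 ┃  
    ┃··█···██·····██·█··█·┃                 ┃  
    ┃·█·█······██████·███·┃                 ┃  
....┃█████·██·····█······█┃                 ┃  
....┃████···█···███·█·····┃                 ┃  
....┃·█·█·██·····█········┃                 ┃  
....┃█████···········██·█·┃                 ┃  
....┗━━━━━━━━━━━━━━━━━━━━━┛━━━━━━━━━━━━━━━━━┛  
.............┃                                 
.............┃                                 
.............┃                                 
.............┃                                 
.....##...~..┃                                 
......#......┃                                 
━━━━━━━━━━━━━┛                                 


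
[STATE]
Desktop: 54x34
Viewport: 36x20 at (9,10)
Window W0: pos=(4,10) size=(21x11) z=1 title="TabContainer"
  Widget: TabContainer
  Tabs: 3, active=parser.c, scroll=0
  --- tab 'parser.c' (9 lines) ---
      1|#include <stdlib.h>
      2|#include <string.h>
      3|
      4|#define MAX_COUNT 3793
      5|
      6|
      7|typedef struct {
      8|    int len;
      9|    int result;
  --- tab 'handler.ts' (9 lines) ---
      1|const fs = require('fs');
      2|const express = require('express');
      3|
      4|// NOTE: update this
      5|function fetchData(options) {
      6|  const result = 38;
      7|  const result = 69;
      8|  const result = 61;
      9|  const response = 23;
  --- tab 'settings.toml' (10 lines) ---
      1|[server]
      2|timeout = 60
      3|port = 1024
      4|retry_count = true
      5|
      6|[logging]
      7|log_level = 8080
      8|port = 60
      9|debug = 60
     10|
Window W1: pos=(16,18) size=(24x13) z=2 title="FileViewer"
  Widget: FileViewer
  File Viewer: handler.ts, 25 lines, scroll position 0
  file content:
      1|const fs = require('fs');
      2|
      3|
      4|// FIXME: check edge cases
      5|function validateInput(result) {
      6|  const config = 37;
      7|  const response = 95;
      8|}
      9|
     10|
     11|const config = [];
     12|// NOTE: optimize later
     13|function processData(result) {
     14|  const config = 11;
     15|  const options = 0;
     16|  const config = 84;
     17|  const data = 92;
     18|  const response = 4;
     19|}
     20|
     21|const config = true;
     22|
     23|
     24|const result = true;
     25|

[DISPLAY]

━━━━━━━━━━━━━━━┓                    
Container      ┃                    
───────────────┨                    
ser.c]│ handler┃                    
───────────────┃                    
lude <stdlib.h>┃                    
lude <string.h>┃                    
               ┃                    
ine MAX┏━━━━━━━━━━━━━━━━━━━━━━┓     
       ┃ FileViewer           ┃     
━━━━━━━┠──────────────────────┨     
       ┃const fs = require('f▲┃     
       ┃                     █┃     
       ┃                     ░┃     
       ┃// FIXME: check edge ░┃     
       ┃function validateInpu░┃     
       ┃  const config = 37; ░┃     
       ┃  const response = 95░┃     
       ┃}                    ░┃     
       ┃                     ▼┃     


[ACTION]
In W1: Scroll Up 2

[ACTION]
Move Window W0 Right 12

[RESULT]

       ┏━━━━━━━━━━━━━━━━━━━┓        
       ┃ TabContainer      ┃        
       ┠───────────────────┨        
       ┃[parser.c]│ handler┃        
       ┃───────────────────┃        
       ┃#include <stdlib.h>┃        
       ┃#include <string.h>┃        
       ┃                   ┃        
       ┏━━━━━━━━━━━━━━━━━━━━━━┓     
       ┃ FileViewer           ┃     
       ┠──────────────────────┨     
       ┃const fs = require('f▲┃     
       ┃                     █┃     
       ┃                     ░┃     
       ┃// FIXME: check edge ░┃     
       ┃function validateInpu░┃     
       ┃  const config = 37; ░┃     
       ┃  const response = 95░┃     
       ┃}                    ░┃     
       ┃                     ▼┃     


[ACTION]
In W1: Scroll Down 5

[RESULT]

       ┏━━━━━━━━━━━━━━━━━━━┓        
       ┃ TabContainer      ┃        
       ┠───────────────────┨        
       ┃[parser.c]│ handler┃        
       ┃───────────────────┃        
       ┃#include <stdlib.h>┃        
       ┃#include <string.h>┃        
       ┃                   ┃        
       ┏━━━━━━━━━━━━━━━━━━━━━━┓     
       ┃ FileViewer           ┃     
       ┠──────────────────────┨     
       ┃  const config = 37; ▲┃     
       ┃  const response = 95░┃     
       ┃}                    ░┃     
       ┃                     █┃     
       ┃                     ░┃     
       ┃const config = [];   ░┃     
       ┃// NOTE: optimize lat░┃     
       ┃function processData(░┃     
       ┃  const config = 11; ▼┃     


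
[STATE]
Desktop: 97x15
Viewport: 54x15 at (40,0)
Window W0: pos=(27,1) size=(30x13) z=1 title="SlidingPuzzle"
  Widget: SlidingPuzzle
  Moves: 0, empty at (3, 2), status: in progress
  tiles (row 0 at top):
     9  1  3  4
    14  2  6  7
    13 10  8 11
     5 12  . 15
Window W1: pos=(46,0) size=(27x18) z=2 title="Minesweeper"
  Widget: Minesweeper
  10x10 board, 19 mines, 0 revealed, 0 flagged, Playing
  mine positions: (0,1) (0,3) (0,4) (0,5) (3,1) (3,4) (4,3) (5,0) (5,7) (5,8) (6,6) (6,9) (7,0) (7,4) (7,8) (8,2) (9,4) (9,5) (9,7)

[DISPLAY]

      ┏━━━━━━━━━━━━━━━━━━━━━━━━━┓                     
━━━━━━┃ Minesweeper             ┃                     
le    ┠─────────────────────────┨                     
──────┃■■■■■■■■■■               ┃                     
───┬──┃■■■■■■■■■■               ┃                     
 3 │  ┃■■■■■■■■■■               ┃                     
───┼──┃■■■■■■■■■■               ┃                     
 6 │  ┃■■■■■■■■■■               ┃                     
───┼──┃■■■■■■■■■■               ┃                     
 8 │ 1┃■■■■■■■■■■               ┃                     
───┼──┃■■■■■■■■■■               ┃                     
   │ 1┃■■■■■■■■■■               ┃                     
───┴──┃■■■■■■■■■■               ┃                     
━━━━━━┃                         ┃                     
      ┃                         ┃                     


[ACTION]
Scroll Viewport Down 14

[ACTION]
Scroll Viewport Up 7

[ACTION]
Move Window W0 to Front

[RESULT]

      ┏━━━━━━━━━━━━━━━━━━━━━━━━━┓                     
━━━━━━━━━━━━━━━━┓er             ┃                     
le              ┃───────────────┨                     
────────────────┨               ┃                     
───┬────┐       ┃               ┃                     
 3 │  4 │       ┃               ┃                     
───┼────┤       ┃               ┃                     
 6 │  7 │       ┃               ┃                     
───┼────┤       ┃               ┃                     
 8 │ 11 │       ┃               ┃                     
───┼────┤       ┃               ┃                     
   │ 15 │       ┃               ┃                     
───┴────┘       ┃               ┃                     
━━━━━━━━━━━━━━━━┛               ┃                     
      ┃                         ┃                     
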